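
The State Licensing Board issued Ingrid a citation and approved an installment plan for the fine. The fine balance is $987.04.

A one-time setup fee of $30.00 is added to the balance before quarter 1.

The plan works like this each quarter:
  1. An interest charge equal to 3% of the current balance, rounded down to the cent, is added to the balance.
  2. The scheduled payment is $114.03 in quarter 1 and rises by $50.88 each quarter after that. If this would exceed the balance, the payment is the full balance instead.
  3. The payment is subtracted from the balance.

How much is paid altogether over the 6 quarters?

Quarter 1: $1,017.04 +$30.51 interest = $1,047.55; pay $114.03 → $933.52
Quarter 2: $933.52 +$28.00 interest = $961.52; pay $164.91 → $796.61
Quarter 3: $796.61 +$23.89 interest = $820.50; pay $215.79 → $604.71
Quarter 4: $604.71 +$18.14 interest = $622.85; pay $266.67 → $356.18
Quarter 5: $356.18 +$10.68 interest = $366.86; pay $317.55 → $49.31
Quarter 6: $49.31 +$1.47 interest = $50.78; pay $50.78 → $0.00
Total paid: $1,129.73

$1,129.73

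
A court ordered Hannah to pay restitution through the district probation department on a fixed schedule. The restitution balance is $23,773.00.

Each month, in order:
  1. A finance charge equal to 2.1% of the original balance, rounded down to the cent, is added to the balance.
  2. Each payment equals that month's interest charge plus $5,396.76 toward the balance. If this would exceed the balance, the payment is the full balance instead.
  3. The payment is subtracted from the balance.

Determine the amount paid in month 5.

Month 1: opening $23,773.00; interest $499.23 → $24,272.23; payment $5,895.99; balance $18,376.24
Month 2: opening $18,376.24; interest $499.23 → $18,875.47; payment $5,895.99; balance $12,979.48
Month 3: opening $12,979.48; interest $499.23 → $13,478.71; payment $5,895.99; balance $7,582.72
Month 4: opening $7,582.72; interest $499.23 → $8,081.95; payment $5,895.99; balance $2,185.96
Month 5: opening $2,185.96; interest $499.23 → $2,685.19; payment $2,685.19; balance $0.00

$2,685.19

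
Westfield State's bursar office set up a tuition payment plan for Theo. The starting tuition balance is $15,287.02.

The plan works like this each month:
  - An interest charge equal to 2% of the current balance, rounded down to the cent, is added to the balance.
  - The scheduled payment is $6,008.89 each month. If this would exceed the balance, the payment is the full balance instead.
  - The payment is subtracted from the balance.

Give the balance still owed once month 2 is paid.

$3,766.65

Month 1: $15,287.02 +$305.74 interest = $15,592.76; pay $6,008.89 → $9,583.87
Month 2: $9,583.87 +$191.67 interest = $9,775.54; pay $6,008.89 → $3,766.65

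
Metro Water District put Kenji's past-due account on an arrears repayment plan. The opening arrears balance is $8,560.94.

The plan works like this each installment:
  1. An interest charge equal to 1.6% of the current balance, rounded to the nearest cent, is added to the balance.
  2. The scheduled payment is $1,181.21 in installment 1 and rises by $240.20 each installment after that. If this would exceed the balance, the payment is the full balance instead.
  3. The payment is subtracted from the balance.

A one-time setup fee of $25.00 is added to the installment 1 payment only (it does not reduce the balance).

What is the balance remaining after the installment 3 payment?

# | Opening | Interest | Payment | Fee | End bal
1 | $8,560.94 | $136.98 | $1,181.21 | $25.00 | $7,516.71
2 | $7,516.71 | $120.27 | $1,421.41 | — | $6,215.57
3 | $6,215.57 | $99.45 | $1,661.61 | — | $4,653.41

$4,653.41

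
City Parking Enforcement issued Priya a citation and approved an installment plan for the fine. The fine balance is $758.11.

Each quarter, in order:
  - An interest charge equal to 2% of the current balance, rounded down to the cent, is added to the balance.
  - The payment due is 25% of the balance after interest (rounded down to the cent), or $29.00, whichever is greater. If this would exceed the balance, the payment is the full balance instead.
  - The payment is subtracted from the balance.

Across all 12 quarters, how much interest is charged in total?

$60.69

Quarter 1: $758.11 +$15.16 interest = $773.27; pay $193.31 → $579.96
Quarter 2: $579.96 +$11.59 interest = $591.55; pay $147.88 → $443.67
Quarter 3: $443.67 +$8.87 interest = $452.54; pay $113.13 → $339.41
Quarter 4: $339.41 +$6.78 interest = $346.19; pay $86.54 → $259.65
Quarter 5: $259.65 +$5.19 interest = $264.84; pay $66.21 → $198.63
Quarter 6: $198.63 +$3.97 interest = $202.60; pay $50.65 → $151.95
Quarter 7: $151.95 +$3.03 interest = $154.98; pay $38.74 → $116.24
Quarter 8: $116.24 +$2.32 interest = $118.56; pay $29.64 → $88.92
Quarter 9: $88.92 +$1.77 interest = $90.69; pay $29.00 → $61.69
Quarter 10: $61.69 +$1.23 interest = $62.92; pay $29.00 → $33.92
Quarter 11: $33.92 +$0.67 interest = $34.59; pay $29.00 → $5.59
Quarter 12: $5.59 +$0.11 interest = $5.70; pay $5.70 → $0.00
Total interest: $15.16 + $11.59 + $8.87 + $6.78 + $5.19 + $3.97 + $3.03 + $2.32 + $1.77 + $1.23 + $0.67 + $0.11 = $60.69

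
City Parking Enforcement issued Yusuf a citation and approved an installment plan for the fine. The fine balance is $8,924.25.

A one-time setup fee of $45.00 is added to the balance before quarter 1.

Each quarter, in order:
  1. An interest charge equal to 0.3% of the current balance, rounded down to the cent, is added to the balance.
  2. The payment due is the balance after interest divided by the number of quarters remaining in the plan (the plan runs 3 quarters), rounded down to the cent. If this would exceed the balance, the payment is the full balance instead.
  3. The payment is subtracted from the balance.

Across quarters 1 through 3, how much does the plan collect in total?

$9,023.16

# | Opening | Interest | Payment | End bal
1 | $8,969.25 | $26.90 | $2,998.71 | $5,997.44
2 | $5,997.44 | $17.99 | $3,007.71 | $3,007.72
3 | $3,007.72 | $9.02 | $3,016.74 | $0.00
Total paid: $9,023.16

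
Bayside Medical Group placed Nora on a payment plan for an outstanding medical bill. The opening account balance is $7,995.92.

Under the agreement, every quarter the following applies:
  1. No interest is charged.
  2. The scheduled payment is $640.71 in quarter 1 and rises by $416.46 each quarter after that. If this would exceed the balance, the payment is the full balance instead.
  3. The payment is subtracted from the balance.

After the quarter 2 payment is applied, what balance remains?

$6,298.04

Quarter 1: opening $7,995.92; payment $640.71; balance $7,355.21
Quarter 2: opening $7,355.21; payment $1,057.17; balance $6,298.04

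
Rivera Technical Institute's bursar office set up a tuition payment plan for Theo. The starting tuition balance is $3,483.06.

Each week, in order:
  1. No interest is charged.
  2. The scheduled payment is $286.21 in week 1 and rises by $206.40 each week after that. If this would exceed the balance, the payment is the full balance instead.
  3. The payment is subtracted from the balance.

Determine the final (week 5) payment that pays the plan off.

Week 1: $3,483.06 − $286.21 → $3,196.85
Week 2: $3,196.85 − $492.61 → $2,704.24
Week 3: $2,704.24 − $699.01 → $2,005.23
Week 4: $2,005.23 − $905.41 → $1,099.82
Week 5: $1,099.82 − $1,099.82 → $0.00

$1,099.82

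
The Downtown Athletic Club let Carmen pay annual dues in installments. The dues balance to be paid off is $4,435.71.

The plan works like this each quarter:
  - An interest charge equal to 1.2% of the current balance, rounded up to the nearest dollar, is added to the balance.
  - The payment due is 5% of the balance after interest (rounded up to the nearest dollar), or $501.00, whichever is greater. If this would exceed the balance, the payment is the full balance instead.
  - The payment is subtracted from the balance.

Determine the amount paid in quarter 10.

# | Opening | Interest | Payment | End bal
1 | $4,435.71 | $54.00 | $501.00 | $3,988.71
2 | $3,988.71 | $48.00 | $501.00 | $3,535.71
3 | $3,535.71 | $43.00 | $501.00 | $3,077.71
4 | $3,077.71 | $37.00 | $501.00 | $2,613.71
5 | $2,613.71 | $32.00 | $501.00 | $2,144.71
6 | $2,144.71 | $26.00 | $501.00 | $1,669.71
7 | $1,669.71 | $21.00 | $501.00 | $1,189.71
8 | $1,189.71 | $15.00 | $501.00 | $703.71
9 | $703.71 | $9.00 | $501.00 | $211.71
10 | $211.71 | $3.00 | $214.71 | $0.00

$214.71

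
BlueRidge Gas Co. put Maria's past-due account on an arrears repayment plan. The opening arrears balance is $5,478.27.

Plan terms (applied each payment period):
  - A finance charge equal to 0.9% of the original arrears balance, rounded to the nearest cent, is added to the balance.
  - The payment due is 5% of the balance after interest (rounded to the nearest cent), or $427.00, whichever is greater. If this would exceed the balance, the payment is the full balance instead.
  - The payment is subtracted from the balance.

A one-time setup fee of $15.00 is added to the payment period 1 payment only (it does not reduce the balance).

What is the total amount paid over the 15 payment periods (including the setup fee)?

$6,232.77

Payment period 1: opening $5,478.27; interest $49.30 → $5,527.57; payment $427.00 (+ $15.00 fee); balance $5,100.57
Payment period 2: opening $5,100.57; interest $49.30 → $5,149.87; payment $427.00; balance $4,722.87
Payment period 3: opening $4,722.87; interest $49.30 → $4,772.17; payment $427.00; balance $4,345.17
Payment period 4: opening $4,345.17; interest $49.30 → $4,394.47; payment $427.00; balance $3,967.47
Payment period 5: opening $3,967.47; interest $49.30 → $4,016.77; payment $427.00; balance $3,589.77
Payment period 6: opening $3,589.77; interest $49.30 → $3,639.07; payment $427.00; balance $3,212.07
Payment period 7: opening $3,212.07; interest $49.30 → $3,261.37; payment $427.00; balance $2,834.37
Payment period 8: opening $2,834.37; interest $49.30 → $2,883.67; payment $427.00; balance $2,456.67
Payment period 9: opening $2,456.67; interest $49.30 → $2,505.97; payment $427.00; balance $2,078.97
Payment period 10: opening $2,078.97; interest $49.30 → $2,128.27; payment $427.00; balance $1,701.27
Payment period 11: opening $1,701.27; interest $49.30 → $1,750.57; payment $427.00; balance $1,323.57
Payment period 12: opening $1,323.57; interest $49.30 → $1,372.87; payment $427.00; balance $945.87
Payment period 13: opening $945.87; interest $49.30 → $995.17; payment $427.00; balance $568.17
Payment period 14: opening $568.17; interest $49.30 → $617.47; payment $427.00; balance $190.47
Payment period 15: opening $190.47; interest $49.30 → $239.77; payment $239.77; balance $0.00
Total paid: $6,232.77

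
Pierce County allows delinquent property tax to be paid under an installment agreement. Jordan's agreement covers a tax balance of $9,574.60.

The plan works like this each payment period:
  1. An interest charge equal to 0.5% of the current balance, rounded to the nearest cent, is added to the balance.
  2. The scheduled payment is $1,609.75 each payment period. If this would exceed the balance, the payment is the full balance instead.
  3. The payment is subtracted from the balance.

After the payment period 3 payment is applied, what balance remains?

$4,865.50

Payment period 1: $9,574.60 +$47.87 interest = $9,622.47; pay $1,609.75 → $8,012.72
Payment period 2: $8,012.72 +$40.06 interest = $8,052.78; pay $1,609.75 → $6,443.03
Payment period 3: $6,443.03 +$32.22 interest = $6,475.25; pay $1,609.75 → $4,865.50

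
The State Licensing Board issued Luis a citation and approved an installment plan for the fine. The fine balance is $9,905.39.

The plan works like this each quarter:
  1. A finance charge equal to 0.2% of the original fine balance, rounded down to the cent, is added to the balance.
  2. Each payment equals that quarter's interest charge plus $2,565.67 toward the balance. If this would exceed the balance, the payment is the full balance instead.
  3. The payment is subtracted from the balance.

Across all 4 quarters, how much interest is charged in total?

$79.24

# | Opening | Interest | Payment | End bal
1 | $9,905.39 | $19.81 | $2,585.48 | $7,339.72
2 | $7,339.72 | $19.81 | $2,585.48 | $4,774.05
3 | $4,774.05 | $19.81 | $2,585.48 | $2,208.38
4 | $2,208.38 | $19.81 | $2,228.19 | $0.00
Total interest: $19.81 + $19.81 + $19.81 + $19.81 = $79.24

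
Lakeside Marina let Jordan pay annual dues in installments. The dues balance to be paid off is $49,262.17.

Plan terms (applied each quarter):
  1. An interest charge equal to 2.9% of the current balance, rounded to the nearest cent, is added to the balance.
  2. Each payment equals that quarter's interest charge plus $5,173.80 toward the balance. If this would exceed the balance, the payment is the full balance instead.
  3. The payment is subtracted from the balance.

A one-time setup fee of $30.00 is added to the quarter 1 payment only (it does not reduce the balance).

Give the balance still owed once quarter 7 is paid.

# | Opening | Interest | Payment | Fee | End bal
1 | $49,262.17 | $1,428.60 | $6,602.40 | $30.00 | $44,088.37
2 | $44,088.37 | $1,278.56 | $6,452.36 | — | $38,914.57
3 | $38,914.57 | $1,128.52 | $6,302.32 | — | $33,740.77
4 | $33,740.77 | $978.48 | $6,152.28 | — | $28,566.97
5 | $28,566.97 | $828.44 | $6,002.24 | — | $23,393.17
6 | $23,393.17 | $678.40 | $5,852.20 | — | $18,219.37
7 | $18,219.37 | $528.36 | $5,702.16 | — | $13,045.57

$13,045.57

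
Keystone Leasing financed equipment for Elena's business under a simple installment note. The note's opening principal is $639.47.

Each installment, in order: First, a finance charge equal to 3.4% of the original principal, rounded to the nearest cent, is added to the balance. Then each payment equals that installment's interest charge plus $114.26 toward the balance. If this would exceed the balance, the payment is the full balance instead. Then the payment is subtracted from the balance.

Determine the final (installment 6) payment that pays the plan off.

$89.91

# | Opening | Interest | Payment | End bal
1 | $639.47 | $21.74 | $136.00 | $525.21
2 | $525.21 | $21.74 | $136.00 | $410.95
3 | $410.95 | $21.74 | $136.00 | $296.69
4 | $296.69 | $21.74 | $136.00 | $182.43
5 | $182.43 | $21.74 | $136.00 | $68.17
6 | $68.17 | $21.74 | $89.91 | $0.00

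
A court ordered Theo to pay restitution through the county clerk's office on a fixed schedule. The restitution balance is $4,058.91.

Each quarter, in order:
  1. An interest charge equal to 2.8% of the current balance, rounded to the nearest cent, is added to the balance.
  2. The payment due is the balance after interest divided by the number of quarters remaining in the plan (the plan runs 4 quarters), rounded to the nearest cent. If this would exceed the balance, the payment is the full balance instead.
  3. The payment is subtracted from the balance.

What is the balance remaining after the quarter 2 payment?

$2,144.69

Quarter 1: $4,058.91 +$113.65 interest = $4,172.56; pay $1,043.14 → $3,129.42
Quarter 2: $3,129.42 +$87.62 interest = $3,217.04; pay $1,072.35 → $2,144.69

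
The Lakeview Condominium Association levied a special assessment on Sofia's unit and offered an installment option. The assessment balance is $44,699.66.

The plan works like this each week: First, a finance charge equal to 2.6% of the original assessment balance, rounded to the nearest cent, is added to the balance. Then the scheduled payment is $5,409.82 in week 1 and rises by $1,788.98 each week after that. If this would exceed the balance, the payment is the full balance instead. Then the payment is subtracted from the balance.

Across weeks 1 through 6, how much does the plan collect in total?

Week 1: opening $44,699.66; interest $1,162.19 → $45,861.85; payment $5,409.82; balance $40,452.03
Week 2: opening $40,452.03; interest $1,162.19 → $41,614.22; payment $7,198.80; balance $34,415.42
Week 3: opening $34,415.42; interest $1,162.19 → $35,577.61; payment $8,987.78; balance $26,589.83
Week 4: opening $26,589.83; interest $1,162.19 → $27,752.02; payment $10,776.76; balance $16,975.26
Week 5: opening $16,975.26; interest $1,162.19 → $18,137.45; payment $12,565.74; balance $5,571.71
Week 6: opening $5,571.71; interest $1,162.19 → $6,733.90; payment $6,733.90; balance $0.00
Total paid: $51,672.80

$51,672.80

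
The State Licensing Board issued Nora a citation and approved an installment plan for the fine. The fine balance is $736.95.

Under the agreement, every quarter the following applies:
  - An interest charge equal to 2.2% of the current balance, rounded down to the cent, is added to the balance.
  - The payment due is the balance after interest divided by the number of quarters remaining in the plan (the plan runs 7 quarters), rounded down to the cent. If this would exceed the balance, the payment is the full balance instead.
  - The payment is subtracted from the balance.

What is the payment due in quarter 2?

$109.96

Quarter 1: opening $736.95; interest $16.21 → $753.16; payment $107.59; balance $645.57
Quarter 2: opening $645.57; interest $14.20 → $659.77; payment $109.96; balance $549.81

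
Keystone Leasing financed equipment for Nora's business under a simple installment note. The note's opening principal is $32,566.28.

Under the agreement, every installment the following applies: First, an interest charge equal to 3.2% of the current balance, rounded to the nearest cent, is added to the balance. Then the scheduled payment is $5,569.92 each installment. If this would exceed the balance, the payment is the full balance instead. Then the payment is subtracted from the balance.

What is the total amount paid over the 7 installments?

$36,650.88

Installment 1: $32,566.28 +$1,042.12 interest = $33,608.40; pay $5,569.92 → $28,038.48
Installment 2: $28,038.48 +$897.23 interest = $28,935.71; pay $5,569.92 → $23,365.79
Installment 3: $23,365.79 +$747.71 interest = $24,113.50; pay $5,569.92 → $18,543.58
Installment 4: $18,543.58 +$593.39 interest = $19,136.97; pay $5,569.92 → $13,567.05
Installment 5: $13,567.05 +$434.15 interest = $14,001.20; pay $5,569.92 → $8,431.28
Installment 6: $8,431.28 +$269.80 interest = $8,701.08; pay $5,569.92 → $3,131.16
Installment 7: $3,131.16 +$100.20 interest = $3,231.36; pay $3,231.36 → $0.00
Total paid: $36,650.88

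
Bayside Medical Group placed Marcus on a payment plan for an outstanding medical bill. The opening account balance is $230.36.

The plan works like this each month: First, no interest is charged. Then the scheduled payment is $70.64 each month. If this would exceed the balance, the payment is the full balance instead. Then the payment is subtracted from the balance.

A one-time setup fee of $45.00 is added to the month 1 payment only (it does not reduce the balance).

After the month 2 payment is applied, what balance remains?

$89.08

Month 1: $230.36 − $70.64 (+ $45.00 fee) → $159.72
Month 2: $159.72 − $70.64 → $89.08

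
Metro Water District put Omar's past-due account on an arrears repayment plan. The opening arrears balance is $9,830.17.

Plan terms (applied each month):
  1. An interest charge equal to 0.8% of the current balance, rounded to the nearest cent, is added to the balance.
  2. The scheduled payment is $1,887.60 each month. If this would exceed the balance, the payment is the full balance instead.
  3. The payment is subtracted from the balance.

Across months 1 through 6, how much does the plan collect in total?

Month 1: $9,830.17 +$78.64 interest = $9,908.81; pay $1,887.60 → $8,021.21
Month 2: $8,021.21 +$64.17 interest = $8,085.38; pay $1,887.60 → $6,197.78
Month 3: $6,197.78 +$49.58 interest = $6,247.36; pay $1,887.60 → $4,359.76
Month 4: $4,359.76 +$34.88 interest = $4,394.64; pay $1,887.60 → $2,507.04
Month 5: $2,507.04 +$20.06 interest = $2,527.10; pay $1,887.60 → $639.50
Month 6: $639.50 +$5.12 interest = $644.62; pay $644.62 → $0.00
Total paid: $10,082.62

$10,082.62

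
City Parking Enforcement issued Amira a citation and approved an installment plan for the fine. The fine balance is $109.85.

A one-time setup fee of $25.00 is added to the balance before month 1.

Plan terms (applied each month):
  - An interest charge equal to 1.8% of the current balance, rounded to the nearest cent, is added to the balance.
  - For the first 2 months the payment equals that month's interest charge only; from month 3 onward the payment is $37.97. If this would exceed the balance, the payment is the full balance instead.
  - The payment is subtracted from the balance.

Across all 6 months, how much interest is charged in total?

Month 1: opening $134.85; interest $2.43 → $137.28; payment $2.43; balance $134.85
Month 2: opening $134.85; interest $2.43 → $137.28; payment $2.43; balance $134.85
Month 3: opening $134.85; interest $2.43 → $137.28; payment $37.97; balance $99.31
Month 4: opening $99.31; interest $1.79 → $101.10; payment $37.97; balance $63.13
Month 5: opening $63.13; interest $1.14 → $64.27; payment $37.97; balance $26.30
Month 6: opening $26.30; interest $0.47 → $26.77; payment $26.77; balance $0.00
Total interest: $2.43 + $2.43 + $2.43 + $1.79 + $1.14 + $0.47 = $10.69

$10.69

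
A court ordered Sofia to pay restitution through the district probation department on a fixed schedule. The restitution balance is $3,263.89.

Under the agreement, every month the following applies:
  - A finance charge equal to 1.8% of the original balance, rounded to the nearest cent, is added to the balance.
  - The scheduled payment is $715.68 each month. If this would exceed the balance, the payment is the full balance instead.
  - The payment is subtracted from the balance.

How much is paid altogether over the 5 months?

Month 1: $3,263.89 +$58.75 interest = $3,322.64; pay $715.68 → $2,606.96
Month 2: $2,606.96 +$58.75 interest = $2,665.71; pay $715.68 → $1,950.03
Month 3: $1,950.03 +$58.75 interest = $2,008.78; pay $715.68 → $1,293.10
Month 4: $1,293.10 +$58.75 interest = $1,351.85; pay $715.68 → $636.17
Month 5: $636.17 +$58.75 interest = $694.92; pay $694.92 → $0.00
Total paid: $3,557.64

$3,557.64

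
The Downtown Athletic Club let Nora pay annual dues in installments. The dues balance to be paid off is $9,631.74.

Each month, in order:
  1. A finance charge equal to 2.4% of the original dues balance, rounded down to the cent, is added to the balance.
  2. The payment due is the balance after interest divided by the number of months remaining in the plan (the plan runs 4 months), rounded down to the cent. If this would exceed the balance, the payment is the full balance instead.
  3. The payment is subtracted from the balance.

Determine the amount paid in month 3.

Month 1: $9,631.74 +$231.16 interest = $9,862.90; pay $2,465.72 → $7,397.18
Month 2: $7,397.18 +$231.16 interest = $7,628.34; pay $2,542.78 → $5,085.56
Month 3: $5,085.56 +$231.16 interest = $5,316.72; pay $2,658.36 → $2,658.36

$2,658.36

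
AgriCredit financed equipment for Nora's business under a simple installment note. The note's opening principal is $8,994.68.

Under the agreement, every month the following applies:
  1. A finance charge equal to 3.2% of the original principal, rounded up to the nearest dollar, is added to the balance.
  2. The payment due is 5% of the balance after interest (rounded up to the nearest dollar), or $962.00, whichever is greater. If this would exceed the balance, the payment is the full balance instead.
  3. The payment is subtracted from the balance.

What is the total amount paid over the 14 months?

Month 1: opening $8,994.68; interest $288.00 → $9,282.68; payment $962.00; balance $8,320.68
Month 2: opening $8,320.68; interest $288.00 → $8,608.68; payment $962.00; balance $7,646.68
Month 3: opening $7,646.68; interest $288.00 → $7,934.68; payment $962.00; balance $6,972.68
Month 4: opening $6,972.68; interest $288.00 → $7,260.68; payment $962.00; balance $6,298.68
Month 5: opening $6,298.68; interest $288.00 → $6,586.68; payment $962.00; balance $5,624.68
Month 6: opening $5,624.68; interest $288.00 → $5,912.68; payment $962.00; balance $4,950.68
Month 7: opening $4,950.68; interest $288.00 → $5,238.68; payment $962.00; balance $4,276.68
Month 8: opening $4,276.68; interest $288.00 → $4,564.68; payment $962.00; balance $3,602.68
Month 9: opening $3,602.68; interest $288.00 → $3,890.68; payment $962.00; balance $2,928.68
Month 10: opening $2,928.68; interest $288.00 → $3,216.68; payment $962.00; balance $2,254.68
Month 11: opening $2,254.68; interest $288.00 → $2,542.68; payment $962.00; balance $1,580.68
Month 12: opening $1,580.68; interest $288.00 → $1,868.68; payment $962.00; balance $906.68
Month 13: opening $906.68; interest $288.00 → $1,194.68; payment $962.00; balance $232.68
Month 14: opening $232.68; interest $288.00 → $520.68; payment $520.68; balance $0.00
Total paid: $13,026.68

$13,026.68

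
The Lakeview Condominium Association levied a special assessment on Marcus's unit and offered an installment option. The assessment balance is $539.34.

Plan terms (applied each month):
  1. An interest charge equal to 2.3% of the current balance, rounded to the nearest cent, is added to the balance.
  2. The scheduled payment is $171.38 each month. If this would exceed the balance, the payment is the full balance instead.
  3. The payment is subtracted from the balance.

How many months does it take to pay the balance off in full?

4

Month 1: $539.34 +$12.40 interest = $551.74; pay $171.38 → $380.36
Month 2: $380.36 +$8.75 interest = $389.11; pay $171.38 → $217.73
Month 3: $217.73 +$5.01 interest = $222.74; pay $171.38 → $51.36
Month 4: $51.36 +$1.18 interest = $52.54; pay $52.54 → $0.00
Balance reaches $0.00 in month 4.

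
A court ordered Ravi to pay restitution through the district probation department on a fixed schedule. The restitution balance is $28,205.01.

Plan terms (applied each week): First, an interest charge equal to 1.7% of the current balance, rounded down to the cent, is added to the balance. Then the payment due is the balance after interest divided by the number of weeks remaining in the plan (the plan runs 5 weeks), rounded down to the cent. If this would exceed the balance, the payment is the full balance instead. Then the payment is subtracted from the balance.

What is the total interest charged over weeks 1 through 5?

$1,471.45

Week 1: opening $28,205.01; interest $479.48 → $28,684.49; payment $5,736.89; balance $22,947.60
Week 2: opening $22,947.60; interest $390.10 → $23,337.70; payment $5,834.42; balance $17,503.28
Week 3: opening $17,503.28; interest $297.55 → $17,800.83; payment $5,933.61; balance $11,867.22
Week 4: opening $11,867.22; interest $201.74 → $12,068.96; payment $6,034.48; balance $6,034.48
Week 5: opening $6,034.48; interest $102.58 → $6,137.06; payment $6,137.06; balance $0.00
Total interest: $479.48 + $390.10 + $297.55 + $201.74 + $102.58 = $1,471.45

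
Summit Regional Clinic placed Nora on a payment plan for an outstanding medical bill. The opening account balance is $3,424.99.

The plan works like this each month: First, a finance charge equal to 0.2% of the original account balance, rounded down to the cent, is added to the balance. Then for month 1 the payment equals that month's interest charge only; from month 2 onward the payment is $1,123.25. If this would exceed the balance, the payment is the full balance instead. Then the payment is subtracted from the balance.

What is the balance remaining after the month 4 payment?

Month 1: opening $3,424.99; interest $6.84 → $3,431.83; payment $6.84; balance $3,424.99
Month 2: opening $3,424.99; interest $6.84 → $3,431.83; payment $1,123.25; balance $2,308.58
Month 3: opening $2,308.58; interest $6.84 → $2,315.42; payment $1,123.25; balance $1,192.17
Month 4: opening $1,192.17; interest $6.84 → $1,199.01; payment $1,123.25; balance $75.76

$75.76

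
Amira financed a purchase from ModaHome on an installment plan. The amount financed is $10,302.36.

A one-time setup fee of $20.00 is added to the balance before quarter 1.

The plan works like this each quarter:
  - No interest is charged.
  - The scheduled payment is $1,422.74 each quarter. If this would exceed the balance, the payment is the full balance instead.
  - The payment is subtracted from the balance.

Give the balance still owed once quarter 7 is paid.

$363.18

Quarter 1: opening $10,322.36; payment $1,422.74; balance $8,899.62
Quarter 2: opening $8,899.62; payment $1,422.74; balance $7,476.88
Quarter 3: opening $7,476.88; payment $1,422.74; balance $6,054.14
Quarter 4: opening $6,054.14; payment $1,422.74; balance $4,631.40
Quarter 5: opening $4,631.40; payment $1,422.74; balance $3,208.66
Quarter 6: opening $3,208.66; payment $1,422.74; balance $1,785.92
Quarter 7: opening $1,785.92; payment $1,422.74; balance $363.18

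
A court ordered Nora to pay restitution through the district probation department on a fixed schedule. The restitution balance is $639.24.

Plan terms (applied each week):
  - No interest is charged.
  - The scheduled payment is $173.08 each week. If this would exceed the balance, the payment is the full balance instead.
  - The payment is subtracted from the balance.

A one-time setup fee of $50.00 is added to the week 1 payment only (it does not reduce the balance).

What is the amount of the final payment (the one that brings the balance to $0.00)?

$120.00

# | Opening | Payment | Fee | End bal
1 | $639.24 | $173.08 | $50.00 | $466.16
2 | $466.16 | $173.08 | — | $293.08
3 | $293.08 | $173.08 | — | $120.00
4 | $120.00 | $120.00 | — | $0.00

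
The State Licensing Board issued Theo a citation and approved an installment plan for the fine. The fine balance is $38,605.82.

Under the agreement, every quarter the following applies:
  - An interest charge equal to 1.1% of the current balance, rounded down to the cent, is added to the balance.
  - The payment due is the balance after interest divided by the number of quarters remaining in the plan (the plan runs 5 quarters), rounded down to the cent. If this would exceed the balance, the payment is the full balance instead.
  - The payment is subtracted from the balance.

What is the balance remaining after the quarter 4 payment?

$8,066.54

# | Opening | Interest | Payment | End bal
1 | $38,605.82 | $424.66 | $7,806.09 | $31,224.39
2 | $31,224.39 | $343.46 | $7,891.96 | $23,675.89
3 | $23,675.89 | $260.43 | $7,978.77 | $15,957.55
4 | $15,957.55 | $175.53 | $8,066.54 | $8,066.54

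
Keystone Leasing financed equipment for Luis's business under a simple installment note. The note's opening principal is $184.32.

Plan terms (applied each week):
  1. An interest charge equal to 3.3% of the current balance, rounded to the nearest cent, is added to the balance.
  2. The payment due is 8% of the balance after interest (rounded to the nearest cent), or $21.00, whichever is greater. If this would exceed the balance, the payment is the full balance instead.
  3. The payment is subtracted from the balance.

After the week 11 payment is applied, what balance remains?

$0.00

Week 1: opening $184.32; interest $6.08 → $190.40; payment $21.00; balance $169.40
Week 2: opening $169.40; interest $5.59 → $174.99; payment $21.00; balance $153.99
Week 3: opening $153.99; interest $5.08 → $159.07; payment $21.00; balance $138.07
Week 4: opening $138.07; interest $4.56 → $142.63; payment $21.00; balance $121.63
Week 5: opening $121.63; interest $4.01 → $125.64; payment $21.00; balance $104.64
Week 6: opening $104.64; interest $3.45 → $108.09; payment $21.00; balance $87.09
Week 7: opening $87.09; interest $2.87 → $89.96; payment $21.00; balance $68.96
Week 8: opening $68.96; interest $2.28 → $71.24; payment $21.00; balance $50.24
Week 9: opening $50.24; interest $1.66 → $51.90; payment $21.00; balance $30.90
Week 10: opening $30.90; interest $1.02 → $31.92; payment $21.00; balance $10.92
Week 11: opening $10.92; interest $0.36 → $11.28; payment $11.28; balance $0.00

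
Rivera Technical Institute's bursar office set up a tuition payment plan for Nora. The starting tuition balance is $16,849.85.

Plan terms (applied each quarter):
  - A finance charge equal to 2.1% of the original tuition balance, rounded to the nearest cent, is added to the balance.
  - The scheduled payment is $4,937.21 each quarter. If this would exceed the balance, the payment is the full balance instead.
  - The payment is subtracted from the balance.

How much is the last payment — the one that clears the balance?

$3,453.62

Quarter 1: opening $16,849.85; interest $353.85 → $17,203.70; payment $4,937.21; balance $12,266.49
Quarter 2: opening $12,266.49; interest $353.85 → $12,620.34; payment $4,937.21; balance $7,683.13
Quarter 3: opening $7,683.13; interest $353.85 → $8,036.98; payment $4,937.21; balance $3,099.77
Quarter 4: opening $3,099.77; interest $353.85 → $3,453.62; payment $3,453.62; balance $0.00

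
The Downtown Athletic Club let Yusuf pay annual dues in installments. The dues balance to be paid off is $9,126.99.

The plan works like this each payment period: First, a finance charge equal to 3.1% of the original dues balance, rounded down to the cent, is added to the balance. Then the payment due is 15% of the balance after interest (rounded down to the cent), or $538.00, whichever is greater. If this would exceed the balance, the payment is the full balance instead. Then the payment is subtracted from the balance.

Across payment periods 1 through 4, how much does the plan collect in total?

$4,727.99

Payment period 1: opening $9,126.99; interest $282.93 → $9,409.92; payment $1,411.48; balance $7,998.44
Payment period 2: opening $7,998.44; interest $282.93 → $8,281.37; payment $1,242.20; balance $7,039.17
Payment period 3: opening $7,039.17; interest $282.93 → $7,322.10; payment $1,098.31; balance $6,223.79
Payment period 4: opening $6,223.79; interest $282.93 → $6,506.72; payment $976.00; balance $5,530.72
Total paid: $4,727.99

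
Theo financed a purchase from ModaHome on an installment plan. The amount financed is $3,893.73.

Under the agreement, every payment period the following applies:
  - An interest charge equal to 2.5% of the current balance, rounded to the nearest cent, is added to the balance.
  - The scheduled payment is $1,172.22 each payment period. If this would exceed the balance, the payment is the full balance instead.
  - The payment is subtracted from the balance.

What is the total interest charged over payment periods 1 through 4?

# | Opening | Interest | Payment | End bal
1 | $3,893.73 | $97.34 | $1,172.22 | $2,818.85
2 | $2,818.85 | $70.47 | $1,172.22 | $1,717.10
3 | $1,717.10 | $42.93 | $1,172.22 | $587.81
4 | $587.81 | $14.70 | $602.51 | $0.00
Total interest: $97.34 + $70.47 + $42.93 + $14.70 = $225.44

$225.44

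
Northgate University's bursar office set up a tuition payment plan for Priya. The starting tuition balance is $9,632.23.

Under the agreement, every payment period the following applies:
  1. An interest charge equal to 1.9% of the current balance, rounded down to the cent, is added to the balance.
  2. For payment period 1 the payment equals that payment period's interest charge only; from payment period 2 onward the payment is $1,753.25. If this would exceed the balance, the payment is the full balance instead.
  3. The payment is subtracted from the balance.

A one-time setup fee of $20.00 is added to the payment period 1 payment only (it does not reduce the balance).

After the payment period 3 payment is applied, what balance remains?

# | Opening | Interest | Payment | Fee | End bal
1 | $9,632.23 | $183.01 | $183.01 | $20.00 | $9,632.23
2 | $9,632.23 | $183.01 | $1,753.25 | — | $8,061.99
3 | $8,061.99 | $153.17 | $1,753.25 | — | $6,461.91

$6,461.91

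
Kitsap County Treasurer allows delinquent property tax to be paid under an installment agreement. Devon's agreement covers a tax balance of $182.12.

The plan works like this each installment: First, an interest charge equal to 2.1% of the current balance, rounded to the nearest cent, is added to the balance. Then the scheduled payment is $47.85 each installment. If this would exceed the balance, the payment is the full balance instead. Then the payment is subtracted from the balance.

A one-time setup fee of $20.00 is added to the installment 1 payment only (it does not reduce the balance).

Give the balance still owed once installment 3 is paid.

$47.25

Installment 1: opening $182.12; interest $3.82 → $185.94; payment $47.85 (+ $20.00 fee); balance $138.09
Installment 2: opening $138.09; interest $2.90 → $140.99; payment $47.85; balance $93.14
Installment 3: opening $93.14; interest $1.96 → $95.10; payment $47.85; balance $47.25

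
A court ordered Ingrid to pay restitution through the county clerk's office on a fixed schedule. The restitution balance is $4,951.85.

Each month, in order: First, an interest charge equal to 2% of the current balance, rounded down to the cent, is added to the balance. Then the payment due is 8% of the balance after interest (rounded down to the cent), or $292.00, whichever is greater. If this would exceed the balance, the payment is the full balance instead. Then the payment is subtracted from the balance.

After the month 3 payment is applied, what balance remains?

Month 1: opening $4,951.85; interest $99.03 → $5,050.88; payment $404.07; balance $4,646.81
Month 2: opening $4,646.81; interest $92.93 → $4,739.74; payment $379.17; balance $4,360.57
Month 3: opening $4,360.57; interest $87.21 → $4,447.78; payment $355.82; balance $4,091.96

$4,091.96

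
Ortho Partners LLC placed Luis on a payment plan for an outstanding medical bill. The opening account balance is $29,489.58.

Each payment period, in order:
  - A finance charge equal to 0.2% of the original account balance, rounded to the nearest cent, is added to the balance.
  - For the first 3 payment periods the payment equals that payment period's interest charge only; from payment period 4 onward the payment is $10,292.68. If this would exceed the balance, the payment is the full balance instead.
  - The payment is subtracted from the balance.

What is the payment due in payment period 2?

Payment period 1: opening $29,489.58; interest $58.98 → $29,548.56; payment $58.98; balance $29,489.58
Payment period 2: opening $29,489.58; interest $58.98 → $29,548.56; payment $58.98; balance $29,489.58

$58.98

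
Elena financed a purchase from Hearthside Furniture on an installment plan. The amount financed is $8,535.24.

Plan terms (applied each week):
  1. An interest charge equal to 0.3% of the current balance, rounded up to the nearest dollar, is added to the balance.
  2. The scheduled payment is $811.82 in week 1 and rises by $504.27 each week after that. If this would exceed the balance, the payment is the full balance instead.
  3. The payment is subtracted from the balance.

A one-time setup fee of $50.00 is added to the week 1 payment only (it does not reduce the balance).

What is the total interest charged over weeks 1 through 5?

$92.00

# | Opening | Interest | Payment | Fee | End bal
1 | $8,535.24 | $26.00 | $811.82 | $50.00 | $7,749.42
2 | $7,749.42 | $24.00 | $1,316.09 | — | $6,457.33
3 | $6,457.33 | $20.00 | $1,820.36 | — | $4,656.97
4 | $4,656.97 | $14.00 | $2,324.63 | — | $2,346.34
5 | $2,346.34 | $8.00 | $2,354.34 | — | $0.00
Total interest: $26.00 + $24.00 + $20.00 + $14.00 + $8.00 = $92.00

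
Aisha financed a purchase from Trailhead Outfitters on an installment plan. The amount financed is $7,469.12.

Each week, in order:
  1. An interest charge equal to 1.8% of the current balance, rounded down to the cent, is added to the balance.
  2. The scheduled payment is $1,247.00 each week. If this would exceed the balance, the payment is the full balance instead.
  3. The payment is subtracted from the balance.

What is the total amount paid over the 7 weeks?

$7,976.80

# | Opening | Interest | Payment | End bal
1 | $7,469.12 | $134.44 | $1,247.00 | $6,356.56
2 | $6,356.56 | $114.41 | $1,247.00 | $5,223.97
3 | $5,223.97 | $94.03 | $1,247.00 | $4,071.00
4 | $4,071.00 | $73.27 | $1,247.00 | $2,897.27
5 | $2,897.27 | $52.15 | $1,247.00 | $1,702.42
6 | $1,702.42 | $30.64 | $1,247.00 | $486.06
7 | $486.06 | $8.74 | $494.80 | $0.00
Total paid: $7,976.80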